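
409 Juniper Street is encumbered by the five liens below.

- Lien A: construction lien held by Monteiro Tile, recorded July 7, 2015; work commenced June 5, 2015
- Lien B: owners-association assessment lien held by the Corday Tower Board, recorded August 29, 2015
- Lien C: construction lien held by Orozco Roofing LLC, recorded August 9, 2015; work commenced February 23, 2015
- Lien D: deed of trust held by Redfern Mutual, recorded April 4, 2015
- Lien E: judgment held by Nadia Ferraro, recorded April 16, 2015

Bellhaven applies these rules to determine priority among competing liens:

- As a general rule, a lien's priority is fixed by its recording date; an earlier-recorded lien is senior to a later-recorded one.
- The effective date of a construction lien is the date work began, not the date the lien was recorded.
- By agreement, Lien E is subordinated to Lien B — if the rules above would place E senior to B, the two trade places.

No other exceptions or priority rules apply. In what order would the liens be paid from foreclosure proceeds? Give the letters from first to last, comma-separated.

C, D, B, A, E

Adjusting effective dates: A's effective date is June 5, 2015, when work began; C relates back to February 23, 2015 (work commenced).
By effective date: C (February 23, 2015), D (April 4, 2015), E (April 16, 2015), A (June 5, 2015), B (August 29, 2015).
Because E would otherwise rank above B, the subordination swaps them.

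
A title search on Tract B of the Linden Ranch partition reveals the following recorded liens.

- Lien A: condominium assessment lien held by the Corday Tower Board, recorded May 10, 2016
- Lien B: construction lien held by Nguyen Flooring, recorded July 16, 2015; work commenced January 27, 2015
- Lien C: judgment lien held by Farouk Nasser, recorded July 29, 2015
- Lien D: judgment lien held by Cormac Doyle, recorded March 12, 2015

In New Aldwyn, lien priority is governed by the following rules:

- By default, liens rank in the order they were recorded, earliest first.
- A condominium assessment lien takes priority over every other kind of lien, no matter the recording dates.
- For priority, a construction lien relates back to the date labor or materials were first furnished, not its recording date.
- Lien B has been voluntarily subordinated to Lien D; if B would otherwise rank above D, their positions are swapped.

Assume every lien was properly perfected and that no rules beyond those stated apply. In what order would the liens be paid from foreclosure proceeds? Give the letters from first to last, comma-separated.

A, D, B, C

First, effective dates: B is treated as recorded January 27, 2015, the work-commencement date.
A is a condominium assessment lien, so it outranks all other liens regardless of date.
Among the remaining liens, by effective date: B (January 27, 2015), D (March 12, 2015), C (July 29, 2015).
The subordination applies — B was senior to D — so B and D swap.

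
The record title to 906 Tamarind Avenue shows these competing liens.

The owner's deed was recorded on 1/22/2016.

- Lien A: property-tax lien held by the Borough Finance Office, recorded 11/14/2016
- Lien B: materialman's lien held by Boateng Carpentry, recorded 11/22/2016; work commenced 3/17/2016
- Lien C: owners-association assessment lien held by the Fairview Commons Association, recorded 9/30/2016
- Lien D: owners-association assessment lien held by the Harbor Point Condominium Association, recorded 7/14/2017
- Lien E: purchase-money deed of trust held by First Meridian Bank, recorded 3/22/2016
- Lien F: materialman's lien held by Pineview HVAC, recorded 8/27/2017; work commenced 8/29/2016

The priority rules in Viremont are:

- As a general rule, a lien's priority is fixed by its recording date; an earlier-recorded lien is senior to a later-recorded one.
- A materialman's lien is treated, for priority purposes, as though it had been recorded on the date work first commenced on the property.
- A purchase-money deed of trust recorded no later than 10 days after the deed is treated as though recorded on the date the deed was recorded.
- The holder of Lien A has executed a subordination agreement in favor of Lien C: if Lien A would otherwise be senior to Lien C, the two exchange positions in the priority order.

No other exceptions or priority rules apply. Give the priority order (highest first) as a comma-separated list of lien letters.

Adjusting effective dates: B relates back to 3/17/2016 (work commenced); E was recorded 60 days after the deed, outside the 10-day window, so it keeps its recording date; F relates back to 8/29/2016 (work commenced).
Sorted by effective date: B (3/17/2016), E (3/22/2016), F (8/29/2016), C (9/30/2016), A (11/14/2016), D (7/14/2017).
A already ranks below C; the subordination has no effect.

B, E, F, C, A, D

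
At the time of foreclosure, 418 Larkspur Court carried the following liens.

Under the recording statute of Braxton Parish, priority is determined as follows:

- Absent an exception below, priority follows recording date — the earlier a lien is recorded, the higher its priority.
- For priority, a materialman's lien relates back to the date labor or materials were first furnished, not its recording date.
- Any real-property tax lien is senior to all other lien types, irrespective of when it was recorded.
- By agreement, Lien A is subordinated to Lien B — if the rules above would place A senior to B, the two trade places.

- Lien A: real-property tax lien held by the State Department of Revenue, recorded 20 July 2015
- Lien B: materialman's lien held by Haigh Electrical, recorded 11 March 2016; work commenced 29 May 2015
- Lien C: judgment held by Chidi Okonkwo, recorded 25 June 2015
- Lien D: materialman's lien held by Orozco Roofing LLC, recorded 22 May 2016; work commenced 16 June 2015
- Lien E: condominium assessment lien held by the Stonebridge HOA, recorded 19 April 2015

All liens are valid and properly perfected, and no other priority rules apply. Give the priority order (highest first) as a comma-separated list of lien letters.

First, effective dates: B's effective date is 29 May 2015, when work began; D relates back to 16 June 2015 (work commenced).
A is a real-property tax lien and takes priority over every other lien.
Among the remaining liens, by effective date: E (19 April 2015), B (29 May 2015), D (16 June 2015), C (25 June 2015).
Because A would otherwise rank above B, the subordination swaps them.

B, E, A, D, C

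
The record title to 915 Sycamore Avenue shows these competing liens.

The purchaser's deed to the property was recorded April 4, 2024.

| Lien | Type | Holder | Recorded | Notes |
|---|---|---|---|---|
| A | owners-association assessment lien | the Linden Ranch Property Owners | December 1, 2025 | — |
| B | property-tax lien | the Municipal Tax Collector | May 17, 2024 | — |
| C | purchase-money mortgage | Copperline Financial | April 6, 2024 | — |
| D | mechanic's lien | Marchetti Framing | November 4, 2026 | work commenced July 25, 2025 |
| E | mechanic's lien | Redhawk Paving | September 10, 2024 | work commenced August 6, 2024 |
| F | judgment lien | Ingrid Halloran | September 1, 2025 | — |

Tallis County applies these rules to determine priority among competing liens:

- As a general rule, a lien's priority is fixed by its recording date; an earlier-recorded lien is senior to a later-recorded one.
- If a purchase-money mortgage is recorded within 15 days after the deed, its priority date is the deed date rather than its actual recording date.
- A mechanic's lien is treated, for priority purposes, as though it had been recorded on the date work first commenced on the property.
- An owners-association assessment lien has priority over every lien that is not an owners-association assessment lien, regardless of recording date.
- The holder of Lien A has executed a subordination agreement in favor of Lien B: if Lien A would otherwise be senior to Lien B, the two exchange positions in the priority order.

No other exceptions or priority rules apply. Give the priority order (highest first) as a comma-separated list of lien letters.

Effective dates after the stated exceptions: C relates back to the deed date April 4, 2024; D is treated as recorded July 25, 2025, the work-commencement date; E is treated as recorded August 6, 2024, the work-commencement date.
A is an owners-association assessment lien and takes priority over every other lien.
The other liens, earliest effective date first: C (April 4, 2024), B (May 17, 2024), E (August 6, 2024), D (July 25, 2025), F (September 1, 2025).
The subordination applies — A was senior to B — so A and B swap.

B, C, A, E, D, F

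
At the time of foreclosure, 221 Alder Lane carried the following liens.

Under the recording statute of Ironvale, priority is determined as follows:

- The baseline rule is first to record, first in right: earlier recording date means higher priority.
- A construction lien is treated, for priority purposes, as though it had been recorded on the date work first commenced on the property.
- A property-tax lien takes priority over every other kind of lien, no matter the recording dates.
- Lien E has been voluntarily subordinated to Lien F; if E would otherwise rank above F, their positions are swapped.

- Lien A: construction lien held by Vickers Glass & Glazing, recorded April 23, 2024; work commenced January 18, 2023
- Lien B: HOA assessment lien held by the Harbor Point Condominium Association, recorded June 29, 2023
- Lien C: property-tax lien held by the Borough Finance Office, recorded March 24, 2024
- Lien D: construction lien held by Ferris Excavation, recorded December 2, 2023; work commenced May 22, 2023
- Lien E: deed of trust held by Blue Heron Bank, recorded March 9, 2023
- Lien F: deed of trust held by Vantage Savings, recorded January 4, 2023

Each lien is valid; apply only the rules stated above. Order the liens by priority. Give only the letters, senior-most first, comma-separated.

First, effective dates: A is treated as recorded January 18, 2023, the work-commencement date; D's effective date is May 22, 2023, when work began.
As a property-tax lien, C is senior to every other lien.
Remaining liens by effective date: F (January 4, 2023), A (January 18, 2023), E (March 9, 2023), D (May 22, 2023), B (June 29, 2023).
E is already junior to F, so the subordination agreement changes nothing.

C, F, A, E, D, B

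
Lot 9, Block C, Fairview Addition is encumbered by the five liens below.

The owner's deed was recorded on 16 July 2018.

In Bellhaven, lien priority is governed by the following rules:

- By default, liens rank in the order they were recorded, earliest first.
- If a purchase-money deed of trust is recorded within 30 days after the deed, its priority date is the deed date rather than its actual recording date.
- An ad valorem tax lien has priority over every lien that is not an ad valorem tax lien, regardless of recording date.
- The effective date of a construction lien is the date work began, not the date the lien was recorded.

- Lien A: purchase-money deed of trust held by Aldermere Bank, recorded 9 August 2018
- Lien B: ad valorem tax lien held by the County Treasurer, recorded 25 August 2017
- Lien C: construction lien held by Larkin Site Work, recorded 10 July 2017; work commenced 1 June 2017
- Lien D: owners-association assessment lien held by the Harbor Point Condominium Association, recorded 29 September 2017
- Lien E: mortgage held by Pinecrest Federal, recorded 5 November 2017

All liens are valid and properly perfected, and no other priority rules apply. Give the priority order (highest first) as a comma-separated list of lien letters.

B, C, D, E, A

Effective dates: A was recorded within the 30-day window, so its effective date is the deed date 16 July 2018; C is treated as recorded 1 June 2017, the work-commencement date.
B, as an ad valorem tax lien, has superpriority and ranks first.
The other liens, earliest effective date first: C (1 June 2017), D (29 September 2017), E (5 November 2017), A (16 July 2018).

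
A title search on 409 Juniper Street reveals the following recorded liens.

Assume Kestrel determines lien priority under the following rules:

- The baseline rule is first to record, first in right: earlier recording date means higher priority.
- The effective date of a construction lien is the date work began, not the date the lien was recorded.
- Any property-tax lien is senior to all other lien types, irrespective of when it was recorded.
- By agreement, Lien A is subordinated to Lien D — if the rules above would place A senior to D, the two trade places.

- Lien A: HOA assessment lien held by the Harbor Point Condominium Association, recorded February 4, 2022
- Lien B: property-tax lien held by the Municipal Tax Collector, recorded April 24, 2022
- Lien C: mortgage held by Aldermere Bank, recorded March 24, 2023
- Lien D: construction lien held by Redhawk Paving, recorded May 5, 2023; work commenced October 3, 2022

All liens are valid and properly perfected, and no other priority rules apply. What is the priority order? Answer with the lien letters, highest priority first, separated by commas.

Effective dates: D relates back to October 3, 2022 (work commenced).
B is a property-tax lien, so it outranks all other liens regardless of date.
Ordering the rest by effective date: A (February 4, 2022), D (October 3, 2022), C (March 24, 2023).
Because A would otherwise rank above D, the subordination swaps them.

B, D, A, C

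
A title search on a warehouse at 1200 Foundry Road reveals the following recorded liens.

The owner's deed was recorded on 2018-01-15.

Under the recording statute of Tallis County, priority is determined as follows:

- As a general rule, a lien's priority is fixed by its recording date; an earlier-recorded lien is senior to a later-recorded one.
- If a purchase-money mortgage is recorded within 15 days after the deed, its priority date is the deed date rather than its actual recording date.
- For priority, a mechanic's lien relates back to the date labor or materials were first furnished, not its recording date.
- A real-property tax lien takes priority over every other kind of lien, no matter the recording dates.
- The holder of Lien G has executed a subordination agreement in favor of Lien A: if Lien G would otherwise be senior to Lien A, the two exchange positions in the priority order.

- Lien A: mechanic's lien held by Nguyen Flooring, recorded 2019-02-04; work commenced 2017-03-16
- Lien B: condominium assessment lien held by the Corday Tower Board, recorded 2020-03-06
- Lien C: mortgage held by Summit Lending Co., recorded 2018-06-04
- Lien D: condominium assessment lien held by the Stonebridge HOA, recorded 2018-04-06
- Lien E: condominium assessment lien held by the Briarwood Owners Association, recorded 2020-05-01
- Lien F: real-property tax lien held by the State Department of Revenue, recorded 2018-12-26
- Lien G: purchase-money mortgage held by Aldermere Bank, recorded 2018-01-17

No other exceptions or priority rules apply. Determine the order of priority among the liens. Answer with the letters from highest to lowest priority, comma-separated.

F, A, G, D, C, B, E

Effective dates after the stated exceptions: A relates back to 2017-03-16 (work commenced); G's effective date is the deed date, 2018-01-15.
F, as a real-property tax lien, has superpriority and ranks first.
Ordering the rest by effective date: A (2017-03-16), G (2018-01-15), D (2018-04-06), C (2018-06-04), B (2020-03-06), E (2020-05-01).
G is already junior to A, so the subordination agreement changes nothing.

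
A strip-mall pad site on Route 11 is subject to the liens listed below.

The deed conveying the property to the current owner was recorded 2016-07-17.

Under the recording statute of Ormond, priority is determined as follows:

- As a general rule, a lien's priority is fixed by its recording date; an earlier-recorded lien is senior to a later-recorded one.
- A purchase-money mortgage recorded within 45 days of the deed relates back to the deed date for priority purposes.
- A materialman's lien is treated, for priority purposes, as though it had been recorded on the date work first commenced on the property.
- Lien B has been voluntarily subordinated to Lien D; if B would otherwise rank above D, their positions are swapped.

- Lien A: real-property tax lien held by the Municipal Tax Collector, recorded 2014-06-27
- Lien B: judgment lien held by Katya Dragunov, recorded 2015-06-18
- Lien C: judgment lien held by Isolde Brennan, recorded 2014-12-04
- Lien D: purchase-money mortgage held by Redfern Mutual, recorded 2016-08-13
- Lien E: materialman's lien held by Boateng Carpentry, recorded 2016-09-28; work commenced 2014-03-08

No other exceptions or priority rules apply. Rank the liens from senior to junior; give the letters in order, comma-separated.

E, A, C, D, B

First, effective dates: D relates back to the deed date 2016-07-17; E relates back to 2014-03-08 (work commenced).
Sorted by effective date: E (2014-03-08), A (2014-06-27), C (2014-12-04), B (2015-06-18), D (2016-07-17).
The subordination applies — B was senior to D — so B and D swap.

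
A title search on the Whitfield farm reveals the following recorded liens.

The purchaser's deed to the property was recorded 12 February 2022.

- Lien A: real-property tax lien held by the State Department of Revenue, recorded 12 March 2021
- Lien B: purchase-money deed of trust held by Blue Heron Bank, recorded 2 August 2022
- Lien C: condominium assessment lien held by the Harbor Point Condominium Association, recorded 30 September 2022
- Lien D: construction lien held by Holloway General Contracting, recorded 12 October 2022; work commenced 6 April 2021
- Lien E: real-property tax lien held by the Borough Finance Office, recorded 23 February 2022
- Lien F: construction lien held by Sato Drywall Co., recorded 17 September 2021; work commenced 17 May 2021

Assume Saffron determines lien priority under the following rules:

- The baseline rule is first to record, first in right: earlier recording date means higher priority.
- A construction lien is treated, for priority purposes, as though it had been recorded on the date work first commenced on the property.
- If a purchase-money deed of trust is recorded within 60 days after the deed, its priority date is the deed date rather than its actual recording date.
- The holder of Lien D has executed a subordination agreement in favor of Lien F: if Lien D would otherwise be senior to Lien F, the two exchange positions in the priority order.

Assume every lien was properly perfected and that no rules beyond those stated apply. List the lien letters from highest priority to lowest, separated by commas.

Adjusting effective dates: B was recorded 171 days after the deed, outside the 60-day window, so it keeps its recording date; D is treated as recorded 6 April 2021, the work-commencement date; F's effective date is 17 May 2021, when work began.
Ordering by effective date: A (12 March 2021), D (6 April 2021), F (17 May 2021), E (23 February 2022), B (2 August 2022), C (30 September 2022).
The subordination applies — D was senior to F — so D and F swap.

A, F, D, E, B, C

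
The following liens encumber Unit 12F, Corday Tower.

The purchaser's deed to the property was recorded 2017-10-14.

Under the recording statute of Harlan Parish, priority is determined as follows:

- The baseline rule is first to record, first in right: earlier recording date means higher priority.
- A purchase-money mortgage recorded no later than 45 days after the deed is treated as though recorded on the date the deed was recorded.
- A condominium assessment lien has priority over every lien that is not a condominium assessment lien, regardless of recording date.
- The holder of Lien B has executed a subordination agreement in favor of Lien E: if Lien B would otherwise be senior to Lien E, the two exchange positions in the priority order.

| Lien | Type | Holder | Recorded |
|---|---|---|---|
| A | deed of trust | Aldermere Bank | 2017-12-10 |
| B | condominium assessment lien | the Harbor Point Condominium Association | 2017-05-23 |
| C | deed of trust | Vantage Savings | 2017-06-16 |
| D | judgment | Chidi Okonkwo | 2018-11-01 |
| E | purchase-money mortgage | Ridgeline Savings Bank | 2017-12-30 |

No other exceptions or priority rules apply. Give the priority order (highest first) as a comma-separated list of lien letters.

E, C, A, B, D

Effective dates: E missed the 45-day window (77 days after the deed), so its recording date stands.
B, as a condominium assessment lien, has superpriority and ranks first.
The other liens, earliest effective date first: C (2017-06-16), A (2017-12-10), E (2017-12-30), D (2018-11-01).
The subordination applies — B was senior to E — so B and E swap.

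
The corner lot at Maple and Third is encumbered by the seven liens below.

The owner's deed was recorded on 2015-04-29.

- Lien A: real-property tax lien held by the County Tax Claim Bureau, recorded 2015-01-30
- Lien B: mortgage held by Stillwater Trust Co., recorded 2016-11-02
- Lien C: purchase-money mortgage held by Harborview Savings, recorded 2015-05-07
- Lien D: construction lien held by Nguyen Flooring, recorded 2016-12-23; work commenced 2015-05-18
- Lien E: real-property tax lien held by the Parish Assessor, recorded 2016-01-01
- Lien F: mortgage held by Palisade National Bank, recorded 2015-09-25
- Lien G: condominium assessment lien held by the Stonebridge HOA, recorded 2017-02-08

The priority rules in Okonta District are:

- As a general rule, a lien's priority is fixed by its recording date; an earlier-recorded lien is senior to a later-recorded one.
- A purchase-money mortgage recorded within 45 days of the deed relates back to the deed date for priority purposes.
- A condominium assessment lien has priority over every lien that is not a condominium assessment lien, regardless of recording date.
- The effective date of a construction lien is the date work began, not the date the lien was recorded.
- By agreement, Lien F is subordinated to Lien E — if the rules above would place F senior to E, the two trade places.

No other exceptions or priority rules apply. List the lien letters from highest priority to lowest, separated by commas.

Effective dates: C relates back to the deed date 2015-04-29; D is treated as recorded 2015-05-18, the work-commencement date.
G, as a condominium assessment lien, has superpriority and ranks first.
Remaining liens by effective date: A (2015-01-30), C (2015-04-29), D (2015-05-18), F (2015-09-25), E (2016-01-01), B (2016-11-02).
F would otherwise be senior to E, so under the subordination agreement F and E exchange positions.

G, A, C, D, E, F, B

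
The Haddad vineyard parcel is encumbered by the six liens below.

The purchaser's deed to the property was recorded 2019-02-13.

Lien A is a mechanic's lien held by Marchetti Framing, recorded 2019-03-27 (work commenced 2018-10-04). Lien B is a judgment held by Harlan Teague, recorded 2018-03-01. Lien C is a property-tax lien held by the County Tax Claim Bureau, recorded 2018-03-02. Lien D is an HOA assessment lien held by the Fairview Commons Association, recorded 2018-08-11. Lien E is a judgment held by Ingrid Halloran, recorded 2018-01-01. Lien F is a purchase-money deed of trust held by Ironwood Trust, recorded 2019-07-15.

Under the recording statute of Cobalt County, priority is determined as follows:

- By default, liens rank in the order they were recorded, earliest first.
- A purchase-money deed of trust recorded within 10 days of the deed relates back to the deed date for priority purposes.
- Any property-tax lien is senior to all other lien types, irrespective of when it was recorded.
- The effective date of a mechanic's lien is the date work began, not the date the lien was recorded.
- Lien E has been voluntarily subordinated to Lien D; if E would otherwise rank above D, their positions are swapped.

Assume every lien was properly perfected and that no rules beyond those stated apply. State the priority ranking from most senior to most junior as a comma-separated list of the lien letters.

Effective dates: A is treated as recorded 2018-10-04, the work-commencement date; F was recorded 152 days after the deed, outside the 10-day window, so it keeps its recording date.
C, as a property-tax lien, has superpriority and ranks first.
Ordering the rest by effective date: E (2018-01-01), B (2018-03-01), D (2018-08-11), A (2018-10-04), F (2019-07-15).
E would otherwise be senior to D, so under the subordination agreement E and D exchange positions.

C, D, B, E, A, F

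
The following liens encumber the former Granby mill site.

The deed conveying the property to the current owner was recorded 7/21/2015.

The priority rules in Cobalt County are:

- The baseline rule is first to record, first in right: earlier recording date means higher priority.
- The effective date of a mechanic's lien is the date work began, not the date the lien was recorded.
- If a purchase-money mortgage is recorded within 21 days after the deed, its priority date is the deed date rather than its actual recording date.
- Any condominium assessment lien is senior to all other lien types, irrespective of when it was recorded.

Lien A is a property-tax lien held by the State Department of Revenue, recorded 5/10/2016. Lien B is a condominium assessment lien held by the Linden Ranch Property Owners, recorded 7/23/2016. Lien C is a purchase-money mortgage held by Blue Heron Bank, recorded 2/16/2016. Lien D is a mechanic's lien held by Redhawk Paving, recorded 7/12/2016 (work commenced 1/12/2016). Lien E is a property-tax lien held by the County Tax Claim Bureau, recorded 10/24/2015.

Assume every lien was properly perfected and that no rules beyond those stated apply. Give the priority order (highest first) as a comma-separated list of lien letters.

First, effective dates: C missed the 21-day window (210 days after the deed), so its recording date stands; D is treated as recorded 1/12/2016, the work-commencement date.
As a condominium assessment lien, B is senior to every other lien.
Among the remaining liens, by effective date: E (10/24/2015), D (1/12/2016), C (2/16/2016), A (5/10/2016).

B, E, D, C, A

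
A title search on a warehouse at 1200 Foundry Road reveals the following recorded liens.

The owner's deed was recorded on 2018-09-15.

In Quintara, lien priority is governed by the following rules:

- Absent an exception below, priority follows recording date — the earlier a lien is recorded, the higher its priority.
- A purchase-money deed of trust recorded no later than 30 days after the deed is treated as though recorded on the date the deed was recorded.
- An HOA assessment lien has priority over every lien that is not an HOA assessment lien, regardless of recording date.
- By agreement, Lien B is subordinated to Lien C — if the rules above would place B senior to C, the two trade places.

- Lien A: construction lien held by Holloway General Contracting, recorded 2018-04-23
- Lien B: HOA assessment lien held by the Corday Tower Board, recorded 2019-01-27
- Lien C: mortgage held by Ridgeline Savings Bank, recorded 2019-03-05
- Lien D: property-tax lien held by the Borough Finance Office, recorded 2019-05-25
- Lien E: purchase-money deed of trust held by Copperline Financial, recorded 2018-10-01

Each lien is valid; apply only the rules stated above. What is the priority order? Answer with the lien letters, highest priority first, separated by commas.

Effective dates: E was recorded within the 30-day window, so its effective date is the deed date 2018-09-15.
As an HOA assessment lien, B is senior to every other lien.
Remaining liens by effective date: A (2018-04-23), E (2018-09-15), C (2019-03-05), D (2019-05-25).
Because B would otherwise rank above C, the subordination swaps them.

C, A, E, B, D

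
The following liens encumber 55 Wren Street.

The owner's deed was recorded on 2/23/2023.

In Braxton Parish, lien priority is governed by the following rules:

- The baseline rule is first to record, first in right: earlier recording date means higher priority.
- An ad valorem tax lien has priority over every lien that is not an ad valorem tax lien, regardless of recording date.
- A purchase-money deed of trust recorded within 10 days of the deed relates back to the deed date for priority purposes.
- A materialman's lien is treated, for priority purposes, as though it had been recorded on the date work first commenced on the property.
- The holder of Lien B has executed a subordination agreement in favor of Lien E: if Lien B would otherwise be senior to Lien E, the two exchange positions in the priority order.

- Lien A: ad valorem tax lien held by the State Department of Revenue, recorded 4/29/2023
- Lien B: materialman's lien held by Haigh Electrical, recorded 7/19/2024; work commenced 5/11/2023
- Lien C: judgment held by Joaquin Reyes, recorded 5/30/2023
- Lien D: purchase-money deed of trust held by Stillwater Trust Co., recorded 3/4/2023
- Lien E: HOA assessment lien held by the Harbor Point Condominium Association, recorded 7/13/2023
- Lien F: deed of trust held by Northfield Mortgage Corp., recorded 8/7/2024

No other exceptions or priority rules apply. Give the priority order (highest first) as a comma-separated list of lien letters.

A, D, E, C, B, F

Effective dates: B relates back to 5/11/2023 (work commenced); D relates back to the deed date 2/23/2023.
A, as an ad valorem tax lien, has superpriority and ranks first.
The other liens, earliest effective date first: D (2/23/2023), B (5/11/2023), C (5/30/2023), E (7/13/2023), F (8/7/2024).
B is senior to E before the subordination, so the two trade places.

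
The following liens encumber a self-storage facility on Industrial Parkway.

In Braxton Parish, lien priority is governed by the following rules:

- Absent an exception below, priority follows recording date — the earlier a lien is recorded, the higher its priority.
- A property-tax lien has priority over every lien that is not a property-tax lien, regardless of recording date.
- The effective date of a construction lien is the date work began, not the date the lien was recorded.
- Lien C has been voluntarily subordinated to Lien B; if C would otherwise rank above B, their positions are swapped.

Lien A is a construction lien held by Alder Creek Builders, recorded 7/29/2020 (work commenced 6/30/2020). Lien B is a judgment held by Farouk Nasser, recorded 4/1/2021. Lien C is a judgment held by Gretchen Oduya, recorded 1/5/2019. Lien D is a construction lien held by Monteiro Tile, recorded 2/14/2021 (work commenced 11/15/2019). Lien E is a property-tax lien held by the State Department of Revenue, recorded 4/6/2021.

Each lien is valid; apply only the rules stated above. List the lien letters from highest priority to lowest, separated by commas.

E, B, D, A, C

First, effective dates: A is treated as recorded 6/30/2020, the work-commencement date; D is treated as recorded 11/15/2019, the work-commencement date.
As a property-tax lien, E is senior to every other lien.
Among the remaining liens, by effective date: C (1/5/2019), D (11/15/2019), A (6/30/2020), B (4/1/2021).
C would otherwise be senior to B, so under the subordination agreement C and B exchange positions.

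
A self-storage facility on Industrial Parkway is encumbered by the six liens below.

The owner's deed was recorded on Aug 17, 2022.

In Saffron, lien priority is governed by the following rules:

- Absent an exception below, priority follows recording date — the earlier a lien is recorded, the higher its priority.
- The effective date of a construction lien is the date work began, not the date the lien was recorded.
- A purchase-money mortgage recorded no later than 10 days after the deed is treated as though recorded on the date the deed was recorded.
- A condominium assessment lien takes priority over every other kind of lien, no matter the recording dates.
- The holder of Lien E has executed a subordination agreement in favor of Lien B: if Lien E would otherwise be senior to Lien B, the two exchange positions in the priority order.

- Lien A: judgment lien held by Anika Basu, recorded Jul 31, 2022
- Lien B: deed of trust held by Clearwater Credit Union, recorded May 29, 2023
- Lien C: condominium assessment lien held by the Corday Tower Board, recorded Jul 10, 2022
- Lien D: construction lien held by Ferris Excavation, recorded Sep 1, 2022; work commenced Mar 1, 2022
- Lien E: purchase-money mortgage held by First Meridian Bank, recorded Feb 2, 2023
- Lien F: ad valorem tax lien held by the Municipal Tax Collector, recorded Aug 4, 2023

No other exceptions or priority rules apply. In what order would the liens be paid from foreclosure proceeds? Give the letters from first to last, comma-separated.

C, D, A, B, E, F

First, effective dates: D is treated as recorded Mar 1, 2022, the work-commencement date; E missed the 10-day window (169 days after the deed), so its recording date stands.
C is a condominium assessment lien, so it outranks all other liens regardless of date.
Among the remaining liens, by effective date: D (Mar 1, 2022), A (Jul 31, 2022), E (Feb 2, 2023), B (May 29, 2023), F (Aug 4, 2023).
Because E would otherwise rank above B, the subordination swaps them.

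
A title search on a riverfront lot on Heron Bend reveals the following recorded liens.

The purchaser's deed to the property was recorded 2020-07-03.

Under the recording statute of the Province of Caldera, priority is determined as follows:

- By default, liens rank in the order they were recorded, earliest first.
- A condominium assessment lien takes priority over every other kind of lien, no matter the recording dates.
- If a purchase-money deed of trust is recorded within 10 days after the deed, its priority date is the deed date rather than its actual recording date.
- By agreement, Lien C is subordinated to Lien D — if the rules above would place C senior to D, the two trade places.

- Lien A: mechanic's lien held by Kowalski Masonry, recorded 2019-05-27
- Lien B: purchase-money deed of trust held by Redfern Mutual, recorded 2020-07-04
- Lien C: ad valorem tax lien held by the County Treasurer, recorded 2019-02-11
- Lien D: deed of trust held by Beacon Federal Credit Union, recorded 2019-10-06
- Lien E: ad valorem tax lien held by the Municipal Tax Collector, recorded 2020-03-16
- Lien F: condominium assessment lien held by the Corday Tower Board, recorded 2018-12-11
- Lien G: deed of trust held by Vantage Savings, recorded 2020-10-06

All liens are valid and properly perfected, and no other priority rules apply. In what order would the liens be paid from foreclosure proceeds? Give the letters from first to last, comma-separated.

F, D, A, C, E, B, G

First, effective dates: B was recorded within the 10-day window, so its effective date is the deed date 2020-07-03.
F, as a condominium assessment lien, has superpriority and ranks first.
The other liens, earliest effective date first: C (2019-02-11), A (2019-05-27), D (2019-10-06), E (2020-03-16), B (2020-07-03), G (2020-10-06).
C is senior to D before the subordination, so the two trade places.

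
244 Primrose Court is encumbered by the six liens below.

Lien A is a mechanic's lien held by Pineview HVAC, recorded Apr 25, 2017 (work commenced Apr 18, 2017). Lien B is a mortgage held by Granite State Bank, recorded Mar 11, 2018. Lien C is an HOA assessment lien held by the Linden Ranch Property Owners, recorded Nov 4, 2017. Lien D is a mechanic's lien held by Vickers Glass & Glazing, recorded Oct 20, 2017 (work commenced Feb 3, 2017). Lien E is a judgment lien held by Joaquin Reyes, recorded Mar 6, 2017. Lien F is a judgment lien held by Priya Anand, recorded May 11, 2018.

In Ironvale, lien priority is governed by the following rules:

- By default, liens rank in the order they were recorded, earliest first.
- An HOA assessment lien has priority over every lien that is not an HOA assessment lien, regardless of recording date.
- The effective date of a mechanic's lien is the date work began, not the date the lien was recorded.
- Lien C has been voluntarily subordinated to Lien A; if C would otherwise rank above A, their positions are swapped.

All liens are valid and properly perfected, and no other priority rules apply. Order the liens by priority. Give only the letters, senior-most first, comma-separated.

A, D, E, C, B, F

Effective dates after the stated exceptions: A relates back to Apr 18, 2017 (work commenced); D relates back to Feb 3, 2017 (work commenced).
C is an HOA assessment lien and takes priority over every other lien.
Among the remaining liens, by effective date: D (Feb 3, 2017), E (Mar 6, 2017), A (Apr 18, 2017), B (Mar 11, 2018), F (May 11, 2018).
C is senior to A before the subordination, so the two trade places.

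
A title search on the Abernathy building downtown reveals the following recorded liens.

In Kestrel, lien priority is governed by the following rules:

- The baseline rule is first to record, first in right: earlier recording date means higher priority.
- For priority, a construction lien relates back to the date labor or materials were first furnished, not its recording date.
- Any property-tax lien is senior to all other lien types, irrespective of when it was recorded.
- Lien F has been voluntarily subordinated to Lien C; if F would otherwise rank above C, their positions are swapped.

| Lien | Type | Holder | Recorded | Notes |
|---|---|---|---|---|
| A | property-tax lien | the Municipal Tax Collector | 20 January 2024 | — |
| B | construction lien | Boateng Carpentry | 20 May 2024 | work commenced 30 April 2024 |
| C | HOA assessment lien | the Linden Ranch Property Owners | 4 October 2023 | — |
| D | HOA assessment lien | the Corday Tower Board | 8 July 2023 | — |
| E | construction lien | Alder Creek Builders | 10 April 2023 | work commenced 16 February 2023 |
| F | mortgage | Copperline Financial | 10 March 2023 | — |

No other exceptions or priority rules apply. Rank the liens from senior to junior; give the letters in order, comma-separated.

A, E, C, D, F, B

Effective dates: B relates back to 30 April 2024 (work commenced); E relates back to 16 February 2023 (work commenced).
A is a property-tax lien, so it outranks all other liens regardless of date.
Among the remaining liens, by effective date: E (16 February 2023), F (10 March 2023), D (8 July 2023), C (4 October 2023), B (30 April 2024).
Because F would otherwise rank above C, the subordination swaps them.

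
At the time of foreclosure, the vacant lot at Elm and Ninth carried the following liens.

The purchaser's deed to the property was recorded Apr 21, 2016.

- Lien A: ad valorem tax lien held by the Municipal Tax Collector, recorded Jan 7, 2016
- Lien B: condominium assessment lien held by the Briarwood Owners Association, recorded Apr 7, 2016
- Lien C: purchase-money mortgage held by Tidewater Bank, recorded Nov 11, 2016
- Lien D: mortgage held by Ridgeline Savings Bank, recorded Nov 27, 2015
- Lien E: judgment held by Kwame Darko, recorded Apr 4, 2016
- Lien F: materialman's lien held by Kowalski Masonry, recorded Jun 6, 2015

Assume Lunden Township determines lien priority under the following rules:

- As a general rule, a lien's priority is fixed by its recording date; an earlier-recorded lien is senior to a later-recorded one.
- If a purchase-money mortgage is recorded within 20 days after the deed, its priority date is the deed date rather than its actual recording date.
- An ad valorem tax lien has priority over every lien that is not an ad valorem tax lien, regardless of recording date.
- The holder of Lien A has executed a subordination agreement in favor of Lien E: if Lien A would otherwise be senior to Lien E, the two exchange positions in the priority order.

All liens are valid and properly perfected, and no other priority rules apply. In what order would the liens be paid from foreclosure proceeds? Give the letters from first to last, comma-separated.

E, F, D, A, B, C

First, effective dates: C was recorded 204 days after the deed, outside the 20-day window, so it keeps its recording date.
A is an ad valorem tax lien, so it outranks all other liens regardless of date.
The other liens, earliest effective date first: F (Jun 6, 2015), D (Nov 27, 2015), E (Apr 4, 2016), B (Apr 7, 2016), C (Nov 11, 2016).
The subordination applies — A was senior to E — so A and E swap.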